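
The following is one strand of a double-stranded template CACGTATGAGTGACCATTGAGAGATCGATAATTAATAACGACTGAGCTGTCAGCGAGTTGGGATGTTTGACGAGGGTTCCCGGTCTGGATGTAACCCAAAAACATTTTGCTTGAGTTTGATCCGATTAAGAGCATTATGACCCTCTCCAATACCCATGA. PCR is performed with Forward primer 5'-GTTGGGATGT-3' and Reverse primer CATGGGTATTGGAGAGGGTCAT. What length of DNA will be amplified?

102 bp

The forward primer matches the template at positions 57–66.
Reverse complement of the reverse primer: ATGACCCTCTCCAATACCCATG. This occurs on the top strand at positions 137–158.
Product length = (reverse-primer end) − (forward-primer start) + 1 = 158 − 57 + 1 = 102 bp.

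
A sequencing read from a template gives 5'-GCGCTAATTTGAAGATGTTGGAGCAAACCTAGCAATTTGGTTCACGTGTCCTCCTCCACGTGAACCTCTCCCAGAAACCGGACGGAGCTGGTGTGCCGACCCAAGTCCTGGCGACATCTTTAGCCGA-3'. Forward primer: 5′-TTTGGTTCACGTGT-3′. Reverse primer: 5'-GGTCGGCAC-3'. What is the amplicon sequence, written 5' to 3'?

5'-TTTGGTTCACGTGTCCTCCTCCACGTGAACCTCTCCCAGAAACCGGACGGAGCTGGTGTGCCGACC-3'

The forward primer matches the template at positions 36–49.
The reverse primer's reverse complement is GTGCCGACC, which matches the template at positions 93–101.
The product is the template from position 36 through 101 (66 bp).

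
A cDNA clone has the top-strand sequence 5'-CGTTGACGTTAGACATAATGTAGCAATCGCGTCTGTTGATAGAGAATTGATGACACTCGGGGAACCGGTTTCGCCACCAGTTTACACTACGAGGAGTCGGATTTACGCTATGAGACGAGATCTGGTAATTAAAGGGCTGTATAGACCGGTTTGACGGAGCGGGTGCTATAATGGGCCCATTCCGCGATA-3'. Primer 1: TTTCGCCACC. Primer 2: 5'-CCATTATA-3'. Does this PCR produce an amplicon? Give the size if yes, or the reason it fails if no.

Primer 1 (TTTCGCCACC) matches the top strand at positions 69–78; it acts as a forward primer.
Primer 2's reverse complement is TATAATGG, matching the top strand at positions 167–174; it acts as a reverse primer.
The 3' ends face each other across positions 69–174, giving a 106 bp product.

Yes — a 106 bp product.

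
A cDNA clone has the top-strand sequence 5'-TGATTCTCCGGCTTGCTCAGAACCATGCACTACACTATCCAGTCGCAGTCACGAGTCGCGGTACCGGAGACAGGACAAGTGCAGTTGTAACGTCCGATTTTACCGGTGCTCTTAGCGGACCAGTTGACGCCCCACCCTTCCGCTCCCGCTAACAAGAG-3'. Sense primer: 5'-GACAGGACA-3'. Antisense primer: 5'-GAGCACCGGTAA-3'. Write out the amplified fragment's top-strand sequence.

5'-GACAGGACAAGTGCAGTTGTAACGTCCGATTTTACCGGTGCTC-3'

Forward primer GACAGGACA is found on the top strand at positions 69–77.
The reverse primer's reverse complement is TTACCGGTGCTC, which matches the template at positions 100–111.
The product is the template from position 69 through 111 (43 bp).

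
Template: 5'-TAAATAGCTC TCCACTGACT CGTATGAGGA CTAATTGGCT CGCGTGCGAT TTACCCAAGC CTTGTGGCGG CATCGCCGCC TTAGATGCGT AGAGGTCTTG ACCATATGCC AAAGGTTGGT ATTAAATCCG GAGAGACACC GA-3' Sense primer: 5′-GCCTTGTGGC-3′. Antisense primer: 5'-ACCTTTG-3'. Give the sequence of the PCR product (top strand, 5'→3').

Scanning the template, GCCTTGTGGC occurs at positions 59–68; this primer anneals to the bottom strand there with its 3' end pointing downstream.
Reverse complement of the reverse primer: CAAAGGT. This occurs on the top strand at positions 110–116.
The product is the template from position 59 through 116 (58 bp).

5'-GCCTTGTGGCGGCATCGCCGCCTTAGATGCGTAGAGGTCTTGACCATATGCCAAAGGT-3'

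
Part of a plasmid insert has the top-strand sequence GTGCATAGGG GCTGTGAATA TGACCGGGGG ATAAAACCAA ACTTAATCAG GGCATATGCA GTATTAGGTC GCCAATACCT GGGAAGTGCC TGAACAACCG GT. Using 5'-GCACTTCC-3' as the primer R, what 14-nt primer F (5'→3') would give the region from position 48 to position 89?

5'-CAGGGCATATGCAG-3'

The reverse primer's reverse complement GGAAGTGC matches the template at positions 82–89; the product starts at position 48.
The forward primer is identical to the top strand over positions 48–61: CAGGGCATATGCAG.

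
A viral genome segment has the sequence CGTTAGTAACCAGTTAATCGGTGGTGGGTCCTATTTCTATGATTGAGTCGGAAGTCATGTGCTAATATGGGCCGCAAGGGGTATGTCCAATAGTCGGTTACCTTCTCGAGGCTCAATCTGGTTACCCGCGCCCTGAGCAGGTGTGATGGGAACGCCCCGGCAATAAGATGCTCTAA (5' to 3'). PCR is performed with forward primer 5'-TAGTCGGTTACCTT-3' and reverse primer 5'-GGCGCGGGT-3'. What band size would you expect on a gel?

The forward primer matches the template at positions 91–104.
Reverse complement of the reverse primer: ACCCGCGCC. This occurs on the top strand at positions 124–132.
The product runs from position 91 to position 132, so its length is 132 − 91 + 1 = 42 bp.

42 bp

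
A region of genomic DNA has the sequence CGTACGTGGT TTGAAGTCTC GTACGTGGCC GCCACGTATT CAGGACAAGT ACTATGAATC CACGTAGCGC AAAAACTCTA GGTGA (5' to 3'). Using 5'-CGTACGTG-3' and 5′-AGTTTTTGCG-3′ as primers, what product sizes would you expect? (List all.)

77 bp, 58 bp

The forward primer CGTACGTG matches the top strand at positions 1–8, 20–27.
The reverse primer's reverse complement is CGCAAAAACT, matching at positions 68–77.
Each forward site pairs with the reverse site to give a product ending at position 77: sizes 77, 58 bp.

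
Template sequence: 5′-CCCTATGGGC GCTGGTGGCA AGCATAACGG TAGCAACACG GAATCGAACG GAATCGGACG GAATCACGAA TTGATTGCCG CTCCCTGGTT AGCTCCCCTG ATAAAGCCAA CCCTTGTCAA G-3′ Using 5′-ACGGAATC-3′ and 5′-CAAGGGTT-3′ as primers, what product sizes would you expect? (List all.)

The forward primer ACGGAATC matches the top strand at positions 38–45, 48–55, 58–65.
The reverse primer's reverse complement is AACCCTTG, matching at positions 109–116.
Each forward site pairs with the reverse site to give a product ending at position 116: sizes 79, 69, 59 bp.

79 bp, 69 bp, 59 bp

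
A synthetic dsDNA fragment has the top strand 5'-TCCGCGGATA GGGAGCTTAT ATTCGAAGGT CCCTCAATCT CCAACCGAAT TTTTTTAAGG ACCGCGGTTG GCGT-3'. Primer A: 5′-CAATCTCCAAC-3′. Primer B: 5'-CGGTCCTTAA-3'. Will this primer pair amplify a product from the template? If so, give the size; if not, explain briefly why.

Primer A (CAATCTCCAAC) matches the top strand at positions 35–45; it acts as a forward primer.
Primer B's reverse complement is TTAAGGACCG, matching the top strand at positions 55–64; it acts as a reverse primer.
The 3' ends face each other across positions 35–64, giving a 30 bp product.

Yes — a 30 bp product.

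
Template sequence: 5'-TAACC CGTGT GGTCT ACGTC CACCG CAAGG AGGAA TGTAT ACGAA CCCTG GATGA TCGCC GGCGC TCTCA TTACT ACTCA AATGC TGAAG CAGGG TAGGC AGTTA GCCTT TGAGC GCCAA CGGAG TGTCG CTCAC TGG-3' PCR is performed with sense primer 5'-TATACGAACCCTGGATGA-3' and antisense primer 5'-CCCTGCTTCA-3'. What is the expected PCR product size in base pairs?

58 bp

Forward primer TATACGAACCCTGGATGA is found on the top strand at positions 38–55.
Reverse complement of the reverse primer: TGAAGCAGGG. This occurs on the top strand at positions 86–95.
Amplicon spans positions 38–95: 58 bp.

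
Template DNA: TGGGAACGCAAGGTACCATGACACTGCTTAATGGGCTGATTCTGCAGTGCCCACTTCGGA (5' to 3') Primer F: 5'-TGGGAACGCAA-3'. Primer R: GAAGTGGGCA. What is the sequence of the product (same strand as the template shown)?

The forward primer matches the template at positions 1–11.
Taking the reverse complement of GAAGTGGGCA gives TGCCCACTTC, found at positions 48–57 on the template; the primer anneals here to the top strand with its 3' end pointing upstream.
The product is the template from position 1 through 57 (57 bp).

5'-TGGGAACGCAAGGTACCATGACACTGCTTAATGGGCTGATTCTGCAGTGCCCACTTC-3'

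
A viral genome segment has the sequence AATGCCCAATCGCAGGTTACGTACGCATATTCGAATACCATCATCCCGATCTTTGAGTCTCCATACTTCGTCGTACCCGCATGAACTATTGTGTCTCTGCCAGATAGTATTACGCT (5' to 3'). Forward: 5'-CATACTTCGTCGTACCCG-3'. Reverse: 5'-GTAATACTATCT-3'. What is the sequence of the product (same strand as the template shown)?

5'-CATACTTCGTCGTACCCGCATGAACTATTGTGTCTCTGCCAGATAGTATTAC-3'

The forward primer matches the template at positions 62–79.
The reverse primer's reverse complement is AGATAGTATTAC, which matches the template at positions 102–113.
The product is the template from position 62 through 113 (52 bp).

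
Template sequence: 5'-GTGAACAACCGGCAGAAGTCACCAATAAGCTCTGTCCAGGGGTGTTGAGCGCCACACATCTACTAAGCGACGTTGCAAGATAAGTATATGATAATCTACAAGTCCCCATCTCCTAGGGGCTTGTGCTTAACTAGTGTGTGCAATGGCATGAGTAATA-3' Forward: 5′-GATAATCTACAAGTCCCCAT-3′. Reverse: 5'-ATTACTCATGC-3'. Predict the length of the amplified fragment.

67 bp

Scanning the template, GATAATCTACAAGTCCCCAT occurs at positions 90–109; this primer anneals to the bottom strand there with its 3' end pointing downstream.
Reverse complement of the reverse primer: GCATGAGTAAT. This occurs on the top strand at positions 146–156.
The product runs from position 90 to position 156, so its length is 156 − 90 + 1 = 67 bp.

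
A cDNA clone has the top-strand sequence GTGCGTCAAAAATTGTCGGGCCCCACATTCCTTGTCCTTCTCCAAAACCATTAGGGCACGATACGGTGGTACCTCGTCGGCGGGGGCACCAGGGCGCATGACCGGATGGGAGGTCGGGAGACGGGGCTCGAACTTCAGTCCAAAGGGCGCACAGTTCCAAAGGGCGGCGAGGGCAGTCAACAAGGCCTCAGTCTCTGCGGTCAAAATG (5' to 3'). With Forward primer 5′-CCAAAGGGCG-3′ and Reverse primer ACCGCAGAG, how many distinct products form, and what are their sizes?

The forward primer CCAAAGGGCG matches the top strand at positions 140–149, 157–166.
The reverse primer's reverse complement is CTCTGCGGT, matching at positions 193–201.
Each forward site pairs with the reverse site to give a product ending at position 201: sizes 62, 45 bp.

Two products: 62 bp, 45 bp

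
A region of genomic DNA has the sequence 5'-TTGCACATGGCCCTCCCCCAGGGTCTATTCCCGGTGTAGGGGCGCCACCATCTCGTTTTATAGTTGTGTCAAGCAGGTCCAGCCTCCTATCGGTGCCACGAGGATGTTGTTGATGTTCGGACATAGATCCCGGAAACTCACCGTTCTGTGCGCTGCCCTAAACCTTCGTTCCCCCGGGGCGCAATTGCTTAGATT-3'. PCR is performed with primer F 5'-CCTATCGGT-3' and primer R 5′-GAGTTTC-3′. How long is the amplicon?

54 bp

Forward primer CCTATCGGT is found on the top strand at positions 86–94.
The reverse primer's reverse complement is GAAACTC, which matches the template at positions 133–139.
Product length = (reverse-primer end) − (forward-primer start) + 1 = 139 − 86 + 1 = 54 bp.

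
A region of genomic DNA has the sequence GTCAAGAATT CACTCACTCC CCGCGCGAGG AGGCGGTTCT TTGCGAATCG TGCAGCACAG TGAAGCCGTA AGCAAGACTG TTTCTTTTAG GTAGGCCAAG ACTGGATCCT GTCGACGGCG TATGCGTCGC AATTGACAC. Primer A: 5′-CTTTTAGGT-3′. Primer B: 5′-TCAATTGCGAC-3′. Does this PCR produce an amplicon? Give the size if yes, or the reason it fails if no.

Yes — a 53 bp product.

Primer A (CTTTTAGGT) matches the top strand at positions 84–92; it acts as a forward primer.
Primer B's reverse complement is GTCGCAATTGA, matching the top strand at positions 126–136; it acts as a reverse primer.
The 3' ends face each other across positions 84–136, giving a 53 bp product.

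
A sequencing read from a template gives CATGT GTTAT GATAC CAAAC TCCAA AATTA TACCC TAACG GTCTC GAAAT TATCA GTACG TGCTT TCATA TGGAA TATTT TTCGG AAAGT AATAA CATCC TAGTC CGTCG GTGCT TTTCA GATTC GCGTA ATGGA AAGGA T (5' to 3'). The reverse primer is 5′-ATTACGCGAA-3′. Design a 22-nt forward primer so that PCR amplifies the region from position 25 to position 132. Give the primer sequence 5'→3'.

The reverse primer's reverse complement TTCGCGTAAT matches the template at positions 123–132; the product starts at position 25.
The forward primer is identical to the top strand over positions 25–46: AAATTATACCCTAACGGTCTCG.

5'-AAATTATACCCTAACGGTCTCG-3'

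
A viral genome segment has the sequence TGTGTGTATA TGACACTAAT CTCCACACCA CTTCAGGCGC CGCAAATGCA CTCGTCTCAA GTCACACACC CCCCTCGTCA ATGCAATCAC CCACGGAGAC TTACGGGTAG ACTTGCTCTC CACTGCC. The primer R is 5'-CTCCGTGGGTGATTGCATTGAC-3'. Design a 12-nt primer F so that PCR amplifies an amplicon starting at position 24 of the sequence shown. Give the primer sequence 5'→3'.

The reverse primer's reverse complement GTCAATGCAATCACCCACGGAG matches the template at positions 77–98; the product starts at position 24.
The forward primer is identical to the top strand over positions 24–35: CACACCACTTCA.

5'-CACACCACTTCA-3'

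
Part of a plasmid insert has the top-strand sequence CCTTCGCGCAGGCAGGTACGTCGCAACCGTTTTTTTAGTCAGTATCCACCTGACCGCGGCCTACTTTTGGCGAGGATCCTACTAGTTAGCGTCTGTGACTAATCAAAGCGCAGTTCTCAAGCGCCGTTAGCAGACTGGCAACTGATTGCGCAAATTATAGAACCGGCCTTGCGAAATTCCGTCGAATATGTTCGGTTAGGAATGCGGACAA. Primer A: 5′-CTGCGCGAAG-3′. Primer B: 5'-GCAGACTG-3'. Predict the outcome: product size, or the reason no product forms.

Primer A (CTGCGCGAAG) has reverse complement CTTCGCGCAG, which matches the top strand at positions 2–11; primer A anneals to the top strand there with its 3' end pointing upstream toward position 2.
Primer B (GCAGACTG) matches the top strand directly at positions 130–137; it anneals to the bottom strand with its 3' end pointing downstream toward position 137.
The 3' ends diverge (primer A extends toward position 1, primer B toward position 211), so the primers never converge on a shared product.

No product — the primers' 3' ends point away from each other.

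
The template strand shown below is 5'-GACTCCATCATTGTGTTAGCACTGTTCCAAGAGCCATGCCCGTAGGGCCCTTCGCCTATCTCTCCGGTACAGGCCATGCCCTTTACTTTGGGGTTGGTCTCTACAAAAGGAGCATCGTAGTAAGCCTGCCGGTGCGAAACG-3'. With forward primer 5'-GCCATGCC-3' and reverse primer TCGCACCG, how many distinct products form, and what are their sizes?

The forward primer GCCATGCC matches the top strand at positions 33–40, 73–80.
The reverse primer's reverse complement is CGGTGCGA, matching at positions 130–137.
Each forward site pairs with the reverse site to give a product ending at position 137: sizes 105, 65 bp.

Two products: 105 bp, 65 bp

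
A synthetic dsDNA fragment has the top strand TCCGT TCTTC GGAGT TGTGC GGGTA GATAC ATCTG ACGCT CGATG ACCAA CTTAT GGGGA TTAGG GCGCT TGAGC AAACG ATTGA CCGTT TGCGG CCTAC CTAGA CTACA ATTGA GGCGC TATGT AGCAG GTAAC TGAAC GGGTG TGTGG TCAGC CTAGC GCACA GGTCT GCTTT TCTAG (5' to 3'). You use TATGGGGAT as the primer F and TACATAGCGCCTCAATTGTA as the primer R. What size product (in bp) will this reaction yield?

Forward primer TATGGGGAT is found on the top strand at positions 53–61.
The reverse primer's reverse complement is TACAATTGAGGCGCTATGTA, which matches the template at positions 107–126.
The product runs from position 53 to position 126, so its length is 126 − 53 + 1 = 74 bp.

74 bp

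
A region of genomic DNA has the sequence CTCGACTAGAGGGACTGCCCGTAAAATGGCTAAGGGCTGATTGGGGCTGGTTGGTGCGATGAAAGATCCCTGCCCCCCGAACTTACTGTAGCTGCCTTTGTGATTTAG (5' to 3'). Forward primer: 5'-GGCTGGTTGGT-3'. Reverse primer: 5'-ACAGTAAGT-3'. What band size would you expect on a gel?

45 bp

The forward primer matches the template at positions 45–55.
Reverse complement of the reverse primer: ACTTACTGT. This occurs on the top strand at positions 81–89.
The product runs from position 45 to position 89, so its length is 89 − 45 + 1 = 45 bp.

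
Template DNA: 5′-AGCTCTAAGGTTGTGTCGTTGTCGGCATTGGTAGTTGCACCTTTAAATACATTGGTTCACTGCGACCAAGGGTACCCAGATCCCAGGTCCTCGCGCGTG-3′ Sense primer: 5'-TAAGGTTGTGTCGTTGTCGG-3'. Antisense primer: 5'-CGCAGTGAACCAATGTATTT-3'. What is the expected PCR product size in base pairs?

59 bp

Forward primer TAAGGTTGTGTCGTTGTCGG is found on the top strand at positions 6–25.
Reverse complement of the reverse primer: AAATACATTGGTTCACTGCG. This occurs on the top strand at positions 45–64.
The product runs from position 6 to position 64, so its length is 64 − 6 + 1 = 59 bp.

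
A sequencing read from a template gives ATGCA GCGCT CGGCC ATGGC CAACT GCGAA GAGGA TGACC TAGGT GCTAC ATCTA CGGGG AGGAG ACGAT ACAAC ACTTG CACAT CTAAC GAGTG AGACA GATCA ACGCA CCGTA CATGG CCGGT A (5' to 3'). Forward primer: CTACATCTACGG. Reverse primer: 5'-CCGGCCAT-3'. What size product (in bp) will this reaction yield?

78 bp

Scanning the template, CTACATCTACGG occurs at positions 47–58; this primer anneals to the bottom strand there with its 3' end pointing downstream.
The reverse primer's reverse complement is ATGGCCGG, which matches the template at positions 117–124.
The product runs from position 47 to position 124, so its length is 124 − 47 + 1 = 78 bp.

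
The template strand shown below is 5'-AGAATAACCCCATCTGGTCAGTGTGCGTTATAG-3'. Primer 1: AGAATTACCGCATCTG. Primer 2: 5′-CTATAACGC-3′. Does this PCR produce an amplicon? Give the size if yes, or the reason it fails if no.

No product — primer 1 has no binding site in the template.

Primer 1 (AGAATTACCGCATCTG) does not match the top strand, and its reverse complement CAGATGCGGTAATTCT does not match either.
With no annealing site for primer 1, no amplification occurs.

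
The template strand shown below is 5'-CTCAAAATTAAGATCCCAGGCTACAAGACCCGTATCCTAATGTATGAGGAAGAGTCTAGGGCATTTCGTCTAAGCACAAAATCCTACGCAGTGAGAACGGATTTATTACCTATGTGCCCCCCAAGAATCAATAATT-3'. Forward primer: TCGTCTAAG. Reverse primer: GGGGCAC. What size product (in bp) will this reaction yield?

55 bp

Scanning the template, TCGTCTAAG occurs at positions 66–74; this primer anneals to the bottom strand there with its 3' end pointing downstream.
Taking the reverse complement of GGGGCAC gives GTGCCCC, found at positions 114–120 on the template; the primer anneals here to the top strand with its 3' end pointing upstream.
Amplicon spans positions 66–120: 55 bp.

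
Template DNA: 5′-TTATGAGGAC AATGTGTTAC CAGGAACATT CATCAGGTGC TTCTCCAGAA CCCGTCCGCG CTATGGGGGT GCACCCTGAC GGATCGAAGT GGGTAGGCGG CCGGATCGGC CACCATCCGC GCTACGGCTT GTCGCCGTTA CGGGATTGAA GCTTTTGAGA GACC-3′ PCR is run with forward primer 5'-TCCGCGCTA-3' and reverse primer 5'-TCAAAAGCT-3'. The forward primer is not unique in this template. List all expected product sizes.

104 bp, 43 bp

The forward primer TCCGCGCTA matches the top strand at positions 55–63, 116–124.
The reverse primer's reverse complement is AGCTTTTGA, matching at positions 150–158.
Each forward site pairs with the reverse site to give a product ending at position 158: sizes 104, 43 bp.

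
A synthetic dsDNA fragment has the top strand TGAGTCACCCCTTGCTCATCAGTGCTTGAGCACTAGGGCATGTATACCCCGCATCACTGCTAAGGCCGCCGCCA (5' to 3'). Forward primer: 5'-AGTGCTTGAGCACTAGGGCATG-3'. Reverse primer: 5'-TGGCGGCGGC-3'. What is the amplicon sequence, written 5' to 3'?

Forward primer AGTGCTTGAGCACTAGGGCATG is found on the top strand at positions 21–42.
Taking the reverse complement of TGGCGGCGGC gives GCCGCCGCCA, found at positions 65–74 on the template; the primer anneals here to the top strand with its 3' end pointing upstream.
The product is the template from position 21 through 74 (54 bp).

5'-AGTGCTTGAGCACTAGGGCATGTATACCCCGCATCACTGCTAAGGCCGCCGCCA-3'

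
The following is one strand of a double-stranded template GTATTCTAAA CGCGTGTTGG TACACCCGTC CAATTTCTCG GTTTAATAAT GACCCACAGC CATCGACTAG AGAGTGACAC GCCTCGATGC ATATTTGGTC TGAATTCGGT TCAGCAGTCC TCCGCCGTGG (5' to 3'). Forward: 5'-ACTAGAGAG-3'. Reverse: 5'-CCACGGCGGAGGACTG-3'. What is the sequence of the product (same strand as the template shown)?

Forward primer ACTAGAGAG is found on the top strand at positions 66–74.
Taking the reverse complement of CCACGGCGGAGGACTG gives CAGTCCTCCGCCGTGG, found at positions 115–130 on the template; the primer anneals here to the top strand with its 3' end pointing upstream.
The product is the template from position 66 through 130 (65 bp).

5'-ACTAGAGAGTGACACGCCTCGATGCATATTTGGTCTGAATTCGGTTCAGCAGTCCTCCGCCGTGG-3'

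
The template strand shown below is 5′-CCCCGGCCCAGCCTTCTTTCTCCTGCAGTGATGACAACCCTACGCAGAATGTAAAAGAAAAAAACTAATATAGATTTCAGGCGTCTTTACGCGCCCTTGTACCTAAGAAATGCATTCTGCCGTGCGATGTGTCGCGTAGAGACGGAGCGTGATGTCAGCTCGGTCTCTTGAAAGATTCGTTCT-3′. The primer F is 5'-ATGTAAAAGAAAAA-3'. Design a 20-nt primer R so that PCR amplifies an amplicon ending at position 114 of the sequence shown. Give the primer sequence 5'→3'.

The forward primer binds at positions 49–62; the product's 3' end on the top strand is position 114.
The reverse primer anneals to the top strand over positions 95–114, i.e. to CCTTGTACCTAAGAAATGCA.
Its sequence written 5'→3' is the reverse complement: TGCATTTCTTAGGTACAAGG.

5'-TGCATTTCTTAGGTACAAGG-3'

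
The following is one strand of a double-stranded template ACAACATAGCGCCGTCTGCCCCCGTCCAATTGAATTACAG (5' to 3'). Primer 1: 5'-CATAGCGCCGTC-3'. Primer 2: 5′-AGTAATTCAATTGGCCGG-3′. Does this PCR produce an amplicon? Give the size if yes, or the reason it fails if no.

No product — primer 2 has no binding site in the template.

Primer 2 (AGTAATTCAATTGGCCGG) does not match the top strand, and its reverse complement CCGGCCAATTGAATTACT does not match either.
With no annealing site for primer 2, no amplification occurs.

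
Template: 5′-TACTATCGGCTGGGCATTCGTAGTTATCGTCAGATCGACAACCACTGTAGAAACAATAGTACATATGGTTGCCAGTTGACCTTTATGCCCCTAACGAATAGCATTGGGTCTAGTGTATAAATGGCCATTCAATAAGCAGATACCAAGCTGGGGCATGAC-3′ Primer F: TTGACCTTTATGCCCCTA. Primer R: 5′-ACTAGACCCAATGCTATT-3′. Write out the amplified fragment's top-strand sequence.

5'-TTGACCTTTATGCCCCTAACGAATAGCATTGGGTCTAGT-3'

Scanning the template, TTGACCTTTATGCCCCTA occurs at positions 76–93; this primer anneals to the bottom strand there with its 3' end pointing downstream.
Taking the reverse complement of ACTAGACCCAATGCTATT gives AATAGCATTGGGTCTAGT, found at positions 97–114 on the template; the primer anneals here to the top strand with its 3' end pointing upstream.
The product is the template from position 76 through 114 (39 bp).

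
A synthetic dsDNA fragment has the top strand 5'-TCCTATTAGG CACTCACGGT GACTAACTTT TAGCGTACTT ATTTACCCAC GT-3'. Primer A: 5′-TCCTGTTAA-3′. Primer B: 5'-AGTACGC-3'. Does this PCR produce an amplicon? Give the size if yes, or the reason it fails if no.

No product — primer A has no binding site in the template.

Primer A (TCCTGTTAA) does not match the top strand, and its reverse complement TTAACAGGA does not match either.
With no annealing site for primer A, no amplification occurs.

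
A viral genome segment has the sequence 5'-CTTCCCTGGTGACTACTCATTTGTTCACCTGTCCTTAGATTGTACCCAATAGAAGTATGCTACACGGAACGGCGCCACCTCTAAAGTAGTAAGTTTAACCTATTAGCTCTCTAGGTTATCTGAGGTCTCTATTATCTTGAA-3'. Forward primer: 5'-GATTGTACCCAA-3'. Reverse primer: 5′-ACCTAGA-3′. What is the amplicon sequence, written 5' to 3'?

Forward primer GATTGTACCCAA is found on the top strand at positions 38–49.
The reverse primer's reverse complement is TCTAGGT, which matches the template at positions 110–116.
The product is the template from position 38 through 116 (79 bp).

5'-GATTGTACCCAATAGAAGTATGCTACACGGAACGGCGCCACCTCTAAAGTAGTAAGTTTAACCTATTAGCTCTCTAGGT-3'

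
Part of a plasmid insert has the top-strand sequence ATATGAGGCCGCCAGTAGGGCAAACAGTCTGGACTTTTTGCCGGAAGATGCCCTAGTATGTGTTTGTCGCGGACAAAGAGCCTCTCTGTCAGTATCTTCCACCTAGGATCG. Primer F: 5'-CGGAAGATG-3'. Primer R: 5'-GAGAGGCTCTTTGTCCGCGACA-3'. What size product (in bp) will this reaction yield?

45 bp

Forward primer CGGAAGATG is found on the top strand at positions 42–50.
Taking the reverse complement of GAGAGGCTCTTTGTCCGCGACA gives TGTCGCGGACAAAGAGCCTCTC, found at positions 65–86 on the template; the primer anneals here to the top strand with its 3' end pointing upstream.
Amplicon spans positions 42–86: 45 bp.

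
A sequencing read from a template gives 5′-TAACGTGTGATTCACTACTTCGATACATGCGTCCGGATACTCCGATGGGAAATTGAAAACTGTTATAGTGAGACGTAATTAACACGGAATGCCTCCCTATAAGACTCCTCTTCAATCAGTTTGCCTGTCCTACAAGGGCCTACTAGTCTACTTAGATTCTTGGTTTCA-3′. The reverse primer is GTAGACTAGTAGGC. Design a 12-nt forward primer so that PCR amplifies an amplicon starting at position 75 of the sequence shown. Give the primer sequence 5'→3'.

5'-GTAATTAACACG-3'

The reverse primer's reverse complement GCCTACTAGTCTAC matches the template at positions 138–151; the product starts at position 75.
The forward primer is identical to the top strand over positions 75–86: GTAATTAACACG.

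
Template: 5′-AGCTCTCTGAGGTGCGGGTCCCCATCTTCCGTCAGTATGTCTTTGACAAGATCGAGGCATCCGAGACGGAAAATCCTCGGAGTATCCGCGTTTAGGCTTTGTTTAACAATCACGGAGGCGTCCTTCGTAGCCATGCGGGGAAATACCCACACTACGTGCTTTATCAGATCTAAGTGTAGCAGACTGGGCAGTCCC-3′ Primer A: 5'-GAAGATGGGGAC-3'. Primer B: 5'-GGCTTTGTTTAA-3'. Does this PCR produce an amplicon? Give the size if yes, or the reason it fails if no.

No product — the primers' 3' ends point away from each other.

Primer A (GAAGATGGGGAC) has reverse complement GTCCCCATCTTC, which matches the top strand at positions 18–29; primer A anneals to the top strand there with its 3' end pointing upstream toward position 18.
Primer B (GGCTTTGTTTAA) matches the top strand directly at positions 95–106; it anneals to the bottom strand with its 3' end pointing downstream toward position 106.
The 3' ends diverge (primer A extends toward position 1, primer B toward position 195), so the primers never converge on a shared product.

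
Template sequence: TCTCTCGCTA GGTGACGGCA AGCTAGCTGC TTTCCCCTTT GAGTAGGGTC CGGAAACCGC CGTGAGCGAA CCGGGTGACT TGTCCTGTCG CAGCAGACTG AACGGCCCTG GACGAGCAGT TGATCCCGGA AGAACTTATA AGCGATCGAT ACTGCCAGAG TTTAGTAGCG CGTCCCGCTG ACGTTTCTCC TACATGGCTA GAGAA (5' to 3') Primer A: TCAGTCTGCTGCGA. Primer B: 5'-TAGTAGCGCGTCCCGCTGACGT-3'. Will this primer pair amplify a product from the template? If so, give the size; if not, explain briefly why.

Primer A (TCAGTCTGCTGCGA) has reverse complement TCGCAGCAGACTGA, which matches the top strand at positions 88–101; primer A anneals to the top strand there with its 3' end pointing upstream toward position 88.
Primer B (TAGTAGCGCGTCCCGCTGACGT) matches the top strand directly at positions 163–184; it anneals to the bottom strand with its 3' end pointing downstream toward position 184.
The 3' ends diverge (primer A extends toward position 1, primer B toward position 205), so the primers never converge on a shared product.

No product — the primers' 3' ends point away from each other.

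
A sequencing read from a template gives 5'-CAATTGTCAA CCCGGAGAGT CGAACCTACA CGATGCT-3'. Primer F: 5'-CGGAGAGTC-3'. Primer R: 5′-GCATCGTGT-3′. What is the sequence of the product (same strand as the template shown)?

5'-CGGAGAGTCGAACCTACACGATGC-3'

Scanning the template, CGGAGAGTC occurs at positions 13–21; this primer anneals to the bottom strand there with its 3' end pointing downstream.
Taking the reverse complement of GCATCGTGT gives ACACGATGC, found at positions 28–36 on the template; the primer anneals here to the top strand with its 3' end pointing upstream.
The product is the template from position 13 through 36 (24 bp).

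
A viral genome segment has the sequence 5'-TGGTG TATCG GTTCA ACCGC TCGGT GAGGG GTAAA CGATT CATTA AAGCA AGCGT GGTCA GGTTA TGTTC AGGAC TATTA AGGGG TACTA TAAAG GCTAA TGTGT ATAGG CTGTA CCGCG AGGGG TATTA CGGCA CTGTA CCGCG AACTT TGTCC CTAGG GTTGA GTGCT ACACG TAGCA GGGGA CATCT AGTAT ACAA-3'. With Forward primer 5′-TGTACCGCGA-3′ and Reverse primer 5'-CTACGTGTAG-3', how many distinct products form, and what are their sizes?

The forward primer TGTACCGCGA matches the top strand at positions 112–121, 137–146.
The reverse primer's reverse complement is CTACACGTAG, matching at positions 169–178.
Each forward site pairs with the reverse site to give a product ending at position 178: sizes 67, 42 bp.

Two products: 67 bp, 42 bp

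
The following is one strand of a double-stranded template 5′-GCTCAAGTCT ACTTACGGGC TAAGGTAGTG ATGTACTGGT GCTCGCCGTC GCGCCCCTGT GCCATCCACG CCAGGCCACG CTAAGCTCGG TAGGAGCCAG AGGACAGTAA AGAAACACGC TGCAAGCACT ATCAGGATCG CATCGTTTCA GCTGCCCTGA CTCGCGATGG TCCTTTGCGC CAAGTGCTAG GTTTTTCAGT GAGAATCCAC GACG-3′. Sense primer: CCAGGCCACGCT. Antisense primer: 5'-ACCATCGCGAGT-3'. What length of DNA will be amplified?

The forward primer matches the template at positions 71–82.
Taking the reverse complement of ACCATCGCGAGT gives ACTCGCGATGGT, found at positions 160–171 on the template; the primer anneals here to the top strand with its 3' end pointing upstream.
Product length = (reverse-primer end) − (forward-primer start) + 1 = 171 − 71 + 1 = 101 bp.

101 bp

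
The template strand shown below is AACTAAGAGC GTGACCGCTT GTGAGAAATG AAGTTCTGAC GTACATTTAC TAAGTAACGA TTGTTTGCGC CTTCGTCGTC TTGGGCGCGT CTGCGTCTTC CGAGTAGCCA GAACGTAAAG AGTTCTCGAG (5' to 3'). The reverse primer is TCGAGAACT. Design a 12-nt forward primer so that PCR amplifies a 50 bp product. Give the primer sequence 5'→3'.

5'-CTTGGGCGCGTC-3'

The reverse primer's reverse complement AGTTCTCGA matches the template at positions 121–129, so the product ends at position 129.
A 50 bp product then starts at position 129 − 50 + 1 = 80.
The forward primer is identical to the top strand there: CTTGGGCGCGTC.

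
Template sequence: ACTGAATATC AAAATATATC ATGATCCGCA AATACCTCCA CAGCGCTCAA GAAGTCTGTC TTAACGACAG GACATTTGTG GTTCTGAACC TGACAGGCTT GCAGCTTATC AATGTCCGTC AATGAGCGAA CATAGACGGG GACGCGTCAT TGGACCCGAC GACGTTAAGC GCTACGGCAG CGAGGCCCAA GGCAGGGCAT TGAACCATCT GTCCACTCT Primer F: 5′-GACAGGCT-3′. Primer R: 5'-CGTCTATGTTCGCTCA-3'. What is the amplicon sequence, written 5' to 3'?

5'-GACAGGCTTGCAGCTTATCAATGTCCGTCAATGAGCGAACATAGACG-3'

Scanning the template, GACAGGCT occurs at positions 92–99; this primer anneals to the bottom strand there with its 3' end pointing downstream.
The reverse primer's reverse complement is TGAGCGAACATAGACG, which matches the template at positions 123–138.
The product is the template from position 92 through 138 (47 bp).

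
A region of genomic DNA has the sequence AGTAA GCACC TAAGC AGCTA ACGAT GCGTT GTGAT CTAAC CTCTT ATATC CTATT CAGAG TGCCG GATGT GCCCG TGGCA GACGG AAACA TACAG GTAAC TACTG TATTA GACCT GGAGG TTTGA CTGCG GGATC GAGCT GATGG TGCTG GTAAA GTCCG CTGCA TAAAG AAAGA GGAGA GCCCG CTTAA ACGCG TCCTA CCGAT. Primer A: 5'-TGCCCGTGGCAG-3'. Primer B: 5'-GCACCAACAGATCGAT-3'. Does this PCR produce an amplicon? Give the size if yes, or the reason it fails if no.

Primer B (GCACCAACAGATCGAT) does not match the top strand, and its reverse complement ATCGATCTGTTGGTGC does not match either.
With no annealing site for primer B, no amplification occurs.

No product — primer B has no binding site in the template.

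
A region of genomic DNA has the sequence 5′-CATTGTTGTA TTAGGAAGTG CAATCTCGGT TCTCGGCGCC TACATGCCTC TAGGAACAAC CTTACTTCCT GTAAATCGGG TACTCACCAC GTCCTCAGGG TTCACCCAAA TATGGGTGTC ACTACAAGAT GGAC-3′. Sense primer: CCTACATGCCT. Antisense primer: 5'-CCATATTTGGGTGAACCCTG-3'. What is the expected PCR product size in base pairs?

Scanning the template, CCTACATGCCT occurs at positions 39–49; this primer anneals to the bottom strand there with its 3' end pointing downstream.
The reverse primer's reverse complement is CAGGGTTCACCCAAATATGG, which matches the template at positions 96–115.
Product length = (reverse-primer end) − (forward-primer start) + 1 = 115 − 39 + 1 = 77 bp.

77 bp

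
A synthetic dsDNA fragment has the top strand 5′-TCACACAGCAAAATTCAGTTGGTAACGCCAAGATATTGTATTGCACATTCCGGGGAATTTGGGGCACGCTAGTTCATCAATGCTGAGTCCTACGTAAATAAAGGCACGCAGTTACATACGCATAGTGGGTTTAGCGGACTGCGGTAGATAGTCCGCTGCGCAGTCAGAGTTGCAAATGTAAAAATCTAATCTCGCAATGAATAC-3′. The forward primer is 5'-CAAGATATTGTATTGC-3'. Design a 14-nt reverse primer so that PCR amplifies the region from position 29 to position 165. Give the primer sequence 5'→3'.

5'-GACTGCGCAGCGGA-3'

The product's 3' end on the top strand is position 165.
The reverse primer anneals to the top strand over positions 152–165, i.e. to TCCGCTGCGCAGTC.
Its sequence written 5'→3' is the reverse complement: GACTGCGCAGCGGA.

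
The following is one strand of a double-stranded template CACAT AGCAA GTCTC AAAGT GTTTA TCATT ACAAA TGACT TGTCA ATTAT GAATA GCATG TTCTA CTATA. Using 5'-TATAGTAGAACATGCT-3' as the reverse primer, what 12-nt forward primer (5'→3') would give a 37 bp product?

The reverse primer's reverse complement AGCATGTTCTACTATA matches the template at positions 55–70, so the product ends at position 70.
A 37 bp product then starts at position 70 − 37 + 1 = 34.
The forward primer is identical to the top strand there: AATGACTTGTCA.

5'-AATGACTTGTCA-3'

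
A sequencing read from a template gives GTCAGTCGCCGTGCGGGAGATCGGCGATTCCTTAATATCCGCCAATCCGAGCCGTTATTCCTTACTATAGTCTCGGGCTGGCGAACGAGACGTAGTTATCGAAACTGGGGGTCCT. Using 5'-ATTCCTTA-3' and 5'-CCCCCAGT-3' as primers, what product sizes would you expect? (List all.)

85 bp, 55 bp

The forward primer ATTCCTTA matches the top strand at positions 27–34, 57–64.
The reverse primer's reverse complement is ACTGGGGG, matching at positions 104–111.
Each forward site pairs with the reverse site to give a product ending at position 111: sizes 85, 55 bp.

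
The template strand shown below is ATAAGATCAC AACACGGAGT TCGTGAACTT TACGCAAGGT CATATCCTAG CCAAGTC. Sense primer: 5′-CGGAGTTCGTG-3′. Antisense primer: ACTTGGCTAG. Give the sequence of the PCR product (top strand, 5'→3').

Forward primer CGGAGTTCGTG is found on the top strand at positions 15–25.
Reverse complement of the reverse primer: CTAGCCAAGT. This occurs on the top strand at positions 47–56.
The product is the template from position 15 through 56 (42 bp).

5'-CGGAGTTCGTGAACTTTACGCAAGGTCATATCCTAGCCAAGT-3'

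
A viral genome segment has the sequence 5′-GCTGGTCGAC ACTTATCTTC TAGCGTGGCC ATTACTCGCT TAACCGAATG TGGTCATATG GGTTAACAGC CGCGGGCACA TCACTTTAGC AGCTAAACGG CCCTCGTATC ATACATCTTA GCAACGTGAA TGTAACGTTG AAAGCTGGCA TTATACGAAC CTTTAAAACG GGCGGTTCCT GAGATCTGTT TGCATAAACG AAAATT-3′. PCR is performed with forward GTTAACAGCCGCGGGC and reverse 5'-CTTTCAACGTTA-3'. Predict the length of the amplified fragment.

83 bp

Scanning the template, GTTAACAGCCGCGGGC occurs at positions 62–77; this primer anneals to the bottom strand there with its 3' end pointing downstream.
Taking the reverse complement of CTTTCAACGTTA gives TAACGTTGAAAG, found at positions 133–144 on the template; the primer anneals here to the top strand with its 3' end pointing upstream.
The product runs from position 62 to position 144, so its length is 144 − 62 + 1 = 83 bp.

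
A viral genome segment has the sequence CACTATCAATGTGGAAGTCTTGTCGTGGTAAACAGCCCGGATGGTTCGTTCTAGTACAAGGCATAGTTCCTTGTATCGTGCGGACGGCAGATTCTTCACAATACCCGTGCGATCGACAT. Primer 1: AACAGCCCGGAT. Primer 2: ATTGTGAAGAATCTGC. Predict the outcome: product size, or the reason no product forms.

Primer 1 (AACAGCCCGGAT) matches the top strand at positions 31–42; it acts as a forward primer.
Primer 2's reverse complement is GCAGATTCTTCACAAT, matching the top strand at positions 87–102; it acts as a reverse primer.
The 3' ends face each other across positions 31–102, giving a 72 bp product.

Yes — a 72 bp product.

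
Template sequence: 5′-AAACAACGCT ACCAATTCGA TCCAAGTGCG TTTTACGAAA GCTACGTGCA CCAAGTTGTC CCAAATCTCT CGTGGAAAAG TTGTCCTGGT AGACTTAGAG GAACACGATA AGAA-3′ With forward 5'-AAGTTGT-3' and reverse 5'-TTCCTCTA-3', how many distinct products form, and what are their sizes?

Two products: 51 bp, 26 bp

The forward primer AAGTTGT matches the top strand at positions 53–59, 78–84.
The reverse primer's reverse complement is TAGAGGAA, matching at positions 96–103.
Each forward site pairs with the reverse site to give a product ending at position 103: sizes 51, 26 bp.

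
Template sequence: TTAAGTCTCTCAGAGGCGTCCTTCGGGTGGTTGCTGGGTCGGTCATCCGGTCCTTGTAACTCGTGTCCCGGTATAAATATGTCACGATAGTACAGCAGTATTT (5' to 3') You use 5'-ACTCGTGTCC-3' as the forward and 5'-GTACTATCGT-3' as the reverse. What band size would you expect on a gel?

35 bp

The forward primer matches the template at positions 59–68.
Reverse complement of the reverse primer: ACGATAGTAC. This occurs on the top strand at positions 84–93.
Amplicon spans positions 59–93: 35 bp.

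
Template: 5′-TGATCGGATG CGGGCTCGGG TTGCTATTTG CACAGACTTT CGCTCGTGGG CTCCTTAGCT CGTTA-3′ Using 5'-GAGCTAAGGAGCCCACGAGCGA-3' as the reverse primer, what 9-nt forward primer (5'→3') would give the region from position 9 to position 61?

5'-TGCGGGCTC-3'

The reverse primer's reverse complement TCGCTCGTGGGCTCCTTAGCTC matches the template at positions 40–61; the product starts at position 9.
The forward primer is identical to the top strand over positions 9–17: TGCGGGCTC.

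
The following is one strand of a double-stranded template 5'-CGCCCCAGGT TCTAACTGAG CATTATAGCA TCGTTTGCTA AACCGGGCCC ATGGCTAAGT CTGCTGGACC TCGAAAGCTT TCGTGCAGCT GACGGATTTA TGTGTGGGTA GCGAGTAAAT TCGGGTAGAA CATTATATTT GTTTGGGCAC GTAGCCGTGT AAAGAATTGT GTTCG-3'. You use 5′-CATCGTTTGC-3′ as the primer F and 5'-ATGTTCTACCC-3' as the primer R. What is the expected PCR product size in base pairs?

105 bp

The forward primer matches the template at positions 29–38.
Taking the reverse complement of ATGTTCTACCC gives GGGTAGAACAT, found at positions 123–133 on the template; the primer anneals here to the top strand with its 3' end pointing upstream.
Amplicon spans positions 29–133: 105 bp.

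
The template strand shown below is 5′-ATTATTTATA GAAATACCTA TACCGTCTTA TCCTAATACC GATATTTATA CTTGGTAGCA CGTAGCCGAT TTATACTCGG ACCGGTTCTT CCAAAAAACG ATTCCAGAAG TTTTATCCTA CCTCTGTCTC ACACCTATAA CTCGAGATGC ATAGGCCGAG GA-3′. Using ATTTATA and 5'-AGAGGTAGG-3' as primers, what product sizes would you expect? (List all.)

122 bp, 82 bp, 57 bp

The forward primer ATTTATA matches the top strand at positions 4–10, 44–50, 69–75.
The reverse primer's reverse complement is CCTACCTCT, matching at positions 117–125.
Each forward site pairs with the reverse site to give a product ending at position 125: sizes 122, 82, 57 bp.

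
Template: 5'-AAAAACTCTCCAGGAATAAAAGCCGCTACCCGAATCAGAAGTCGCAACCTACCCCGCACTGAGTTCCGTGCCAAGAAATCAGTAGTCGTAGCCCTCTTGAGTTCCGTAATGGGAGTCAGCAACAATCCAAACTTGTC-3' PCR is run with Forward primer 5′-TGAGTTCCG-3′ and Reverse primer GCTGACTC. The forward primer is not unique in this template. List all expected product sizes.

61 bp, 23 bp

The forward primer TGAGTTCCG matches the top strand at positions 60–68, 98–106.
The reverse primer's reverse complement is GAGTCAGC, matching at positions 113–120.
Each forward site pairs with the reverse site to give a product ending at position 120: sizes 61, 23 bp.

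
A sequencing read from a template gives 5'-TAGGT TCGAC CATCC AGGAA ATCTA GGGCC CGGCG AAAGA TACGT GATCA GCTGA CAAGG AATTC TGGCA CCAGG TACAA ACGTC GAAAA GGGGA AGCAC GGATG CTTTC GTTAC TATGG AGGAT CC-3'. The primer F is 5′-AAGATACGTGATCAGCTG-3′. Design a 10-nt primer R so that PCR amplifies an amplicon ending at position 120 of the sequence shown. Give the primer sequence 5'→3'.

The forward primer binds at positions 37–54; the product's 3' end on the top strand is position 120.
The reverse primer anneals to the top strand over positions 111–120, i.e. to GTTACTATGG.
Its sequence written 5'→3' is the reverse complement: CCATAGTAAC.

5'-CCATAGTAAC-3'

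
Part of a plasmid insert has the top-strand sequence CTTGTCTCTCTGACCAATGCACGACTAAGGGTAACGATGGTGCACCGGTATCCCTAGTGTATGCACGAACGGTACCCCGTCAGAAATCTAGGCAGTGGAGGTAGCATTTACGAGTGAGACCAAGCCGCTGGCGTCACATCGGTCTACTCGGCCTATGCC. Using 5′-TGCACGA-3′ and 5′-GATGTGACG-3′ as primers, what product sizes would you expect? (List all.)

The forward primer TGCACGA matches the top strand at positions 18–24, 62–68.
The reverse primer's reverse complement is CGTCACATC, matching at positions 132–140.
Each forward site pairs with the reverse site to give a product ending at position 140: sizes 123, 79 bp.

123 bp, 79 bp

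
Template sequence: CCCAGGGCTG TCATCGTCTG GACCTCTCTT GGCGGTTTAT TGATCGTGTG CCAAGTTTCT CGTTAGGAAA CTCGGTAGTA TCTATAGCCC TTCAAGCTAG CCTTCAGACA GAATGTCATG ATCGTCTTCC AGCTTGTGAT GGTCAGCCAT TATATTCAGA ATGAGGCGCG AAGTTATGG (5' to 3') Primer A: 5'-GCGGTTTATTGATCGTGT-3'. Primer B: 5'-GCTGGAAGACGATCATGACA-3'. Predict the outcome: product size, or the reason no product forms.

Primer A (GCGGTTTATTGATCGTGT) matches the top strand at positions 32–49; it acts as a forward primer.
Primer B's reverse complement is TGTCATGATCGTCTTCCAGC, matching the top strand at positions 114–133; it acts as a reverse primer.
The 3' ends face each other across positions 32–133, giving a 102 bp product.

Yes — a 102 bp product.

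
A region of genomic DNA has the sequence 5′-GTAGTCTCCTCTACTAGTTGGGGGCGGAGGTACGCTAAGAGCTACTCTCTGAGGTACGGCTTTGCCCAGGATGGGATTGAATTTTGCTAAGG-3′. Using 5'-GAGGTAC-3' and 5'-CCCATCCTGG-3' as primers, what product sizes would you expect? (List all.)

The forward primer GAGGTAC matches the top strand at positions 27–33, 51–57.
The reverse primer's reverse complement is CCAGGATGGG, matching at positions 66–75.
Each forward site pairs with the reverse site to give a product ending at position 75: sizes 49, 25 bp.

49 bp, 25 bp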